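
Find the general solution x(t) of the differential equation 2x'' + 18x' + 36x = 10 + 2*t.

Divide through by 2: x'' + 9x' + 18x = 5 + t.
Characteristic equation r² + 9r + 18 = 0 factors as (r + 6)(r + 3) = 0, so r = -6, -3.
Hence x_h = C1*exp(-6*t) + C2*exp(-3*t).
For the particular solution try x_p = A0 + A1*t. Substituting and matching coefficients of each power of t gives A0 = 1/4, A1 = 1/18, so x_p = 1/4 + t/18.

x = 1/4 + t/18 + C1*exp(-6*t) + C2*exp(-3*t)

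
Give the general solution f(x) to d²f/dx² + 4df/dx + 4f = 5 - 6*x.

Characteristic equation r² + 4r + 4 = 0 has discriminant (4)² - 4·(4) = 0, so r = -2 is a repeated root.
Hence f_h = (C1 + C2*x)*exp(-2*x).
For the particular solution try f_p = A0 + A1*x. Substituting and matching coefficients of each power of x gives A0 = 11/4, A1 = -3/2, so f_p = 11/4 - 3*x/2.

f = 11/4 - 3*x/2 + C1*exp(-2*x) + C2*x*exp(-2*x)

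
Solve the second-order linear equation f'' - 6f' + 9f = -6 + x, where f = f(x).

Characteristic equation r² - 6r + 9 = 0 has discriminant (-6)² - 4·(9) = 0, so r = 3 is a repeated root.
Hence f_h = (C1 + C2*x)*exp(3*x).
For the particular solution try f_p = A0 + A1*x. Substituting and matching coefficients of each power of x gives A0 = -16/27, A1 = 1/9, so f_p = -16/27 + x/9.

f = -16/27 + x/9 + C1*exp(3*x) + C2*x*exp(3*x)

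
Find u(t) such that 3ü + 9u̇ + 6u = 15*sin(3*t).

Divide through by 3: u'' + 3u' + 2u = 5*sin(3*t).
Characteristic equation r² + 3r + 2 = 0 factors as (r + 2)(r + 1) = 0, so r = -2, -1.
Hence u_h = C1*exp(-2*t) + C2*exp(-t).
Try u_p = A*cos(3*t) + B*sin(3*t). Substituting and equating the coefficients of cos(3t) and sin(3t) gives A = -9/26, B = -7/26, so u_p = -9*cos(3*t)/26 - 7*sin(3*t)/26.

u = -9*cos(3*t)/26 - 7*sin(3*t)/26 + C1*exp(-2*t) + C2*exp(-t)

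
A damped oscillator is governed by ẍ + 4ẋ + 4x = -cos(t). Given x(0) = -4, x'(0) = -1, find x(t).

Characteristic equation r² + 4r + 4 = 0 has discriminant (4)² - 4·(4) = 0, so r = -2 is a repeated root.
Hence x_h = (C1 + C2*t)*exp(-2*t).
Try x_p = A*cos(t) + B*sin(t). Substituting and equating the coefficients of cos(t) and sin(t) gives A = -3/25, B = -4/25, so x_p = -4*sin(t)/25 - 3*cos(t)/25.
General solution: x = -4*sin(t)/25 - 3*cos(t)/25 + C1*exp(-2*t) + C2*t*exp(-2*t).
Apply the initial conditions: x(0) = -3/25 + C1 = -4 and x'(0) = -4/25 + C2 - 2*C1 = -1. Solving gives C1 = -97/25, C2 = -43/5.

x = -97*exp(-2*t)/25 - 4*sin(t)/25 - 3*cos(t)/25 - 43*t*exp(-2*t)/5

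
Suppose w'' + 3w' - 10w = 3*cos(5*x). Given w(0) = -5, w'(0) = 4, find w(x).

w = -603*exp(2*x)/203 - 137*exp(-5*x)/70 - 21*cos(5*x)/290 + 9*sin(5*x)/290

Characteristic equation r² + 3r - 10 = 0 factors as (r + 5)(r - 2) = 0, so r = -5, 2.
Hence w_h = C1*exp(-5*x) + C2*exp(2*x).
Try w_p = A*cos(5*x) + B*sin(5*x). Substituting and equating the coefficients of cos(5x) and sin(5x) gives A = -21/290, B = 9/290, so w_p = -21*cos(5*x)/290 + 9*sin(5*x)/290.
General solution: w = -21*cos(5*x)/290 + 9*sin(5*x)/290 + C1*exp(-5*x) + C2*exp(2*x).
Apply the initial conditions: w(0) = -21/290 + C1 + C2 = -5 and w'(0) = 9/58 - 5*C1 + 2*C2 = 4. Solving gives C1 = -137/70, C2 = -603/203.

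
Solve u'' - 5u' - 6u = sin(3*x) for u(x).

u = -sin(3*x)/30 + cos(3*x)/30 + C1*exp(-x) + C2*exp(6*x)

Characteristic equation r² - 5r - 6 = 0 factors as (r + 1)(r - 6) = 0, so r = -1, 6.
Hence u_h = C1*exp(-x) + C2*exp(6*x).
Try u_p = A*cos(3*x) + B*sin(3*x). Substituting and equating the coefficients of cos(3x) and sin(3x) gives A = 1/30, B = -1/30, so u_p = -sin(3*x)/30 + cos(3*x)/30.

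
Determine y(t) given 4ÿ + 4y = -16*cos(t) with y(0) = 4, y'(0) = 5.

y = 4*cos(t) + 5*sin(t) - 2*t*sin(t)

Divide through by 4: y'' + y = -4*cos(t).
Characteristic equation r² + 1 = 0 has discriminant (0)² - 4·(1) = -4 < 0, so r = ± i.
Hence y_h = C1*cos(t) + C2*sin(t).
Since ±1i are characteristic roots, multiply the trial by t. Try y_p = t*(A*cos(t) + B*sin(t)). Substituting and equating the coefficients of cos(t) and sin(t) gives A = 0, B = -2, so y_p = -2*t*sin(t).
General solution: y = C1*cos(t) + C2*sin(t) - 2*t*sin(t).
Apply the initial conditions: y(0) = C1 = 4 and y'(0) = C2 = 5. Solving gives C1 = 4, C2 = 5.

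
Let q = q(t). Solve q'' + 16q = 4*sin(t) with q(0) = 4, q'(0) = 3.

Characteristic equation r² + 16 = 0 has discriminant (0)² - 4·(16) = -64 < 0, so r = ± 4i.
Hence q_h = C1*cos(4*t) + C2*sin(4*t).
Try q_p = A*cos(t) + B*sin(t). Substituting and equating the coefficients of cos(t) and sin(t) gives A = 0, B = 4/15, so q_p = 4*sin(t)/15.
General solution: q = 4*sin(t)/15 + C1*cos(4*t) + C2*sin(4*t).
Apply the initial conditions: q(0) = C1 = 4 and q'(0) = 4/15 + 4*C2 = 3. Solving gives C1 = 4, C2 = 41/60.

q = 4*cos(4*t) + 4*sin(t)/15 + 41*sin(4*t)/60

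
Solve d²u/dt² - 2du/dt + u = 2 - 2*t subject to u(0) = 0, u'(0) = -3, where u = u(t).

u = -2 - 2*t + 2*exp(t) - 3*t*exp(t)

Characteristic equation r² - 2r + 1 = 0 has discriminant (-2)² - 4·(1) = 0, so r = 1 is a repeated root.
Hence u_h = (C1 + C2*t)*exp(t).
For the particular solution try u_p = A0 + A1*t. Substituting and matching coefficients of each power of t gives A0 = -2, A1 = -2, so u_p = -2 - 2*t.
General solution: u = -2 - 2*t + C1*exp(t) + C2*t*exp(t).
Apply the initial conditions: u(0) = -2 + C1 = 0 and u'(0) = -2 + C1 + C2 = -3. Solving gives C1 = 2, C2 = -3.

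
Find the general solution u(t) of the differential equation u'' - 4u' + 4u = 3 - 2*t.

Characteristic equation r² - 4r + 4 = 0 has discriminant (-4)² - 4·(4) = 0, so r = 2 is a repeated root.
Hence u_h = (C1 + C2*t)*exp(2*t).
For the particular solution try u_p = A0 + A1*t. Substituting and matching coefficients of each power of t gives A0 = 1/4, A1 = -1/2, so u_p = 1/4 - t/2.

u = 1/4 - t/2 + C1*exp(2*t) + C2*t*exp(2*t)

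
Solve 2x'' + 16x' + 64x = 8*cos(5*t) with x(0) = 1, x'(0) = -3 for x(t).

Divide through by 2: x'' + 8x' + 32x = 4*cos(5*t).
Characteristic equation r² + 8r + 32 = 0 has discriminant (8)² - 4·(32) = -64 < 0, so r = -4 ± 4i.
Hence x_h = C1*cos(4*t)*exp(-4*t) + C2*exp(-4*t)*sin(4*t).
Try x_p = A*cos(5*t) + B*sin(5*t). Substituting and equating the coefficients of cos(5t) and sin(5t) gives A = 28/1649, B = 160/1649, so x_p = 28*cos(5*t)/1649 + 160*sin(5*t)/1649.
General solution: x = 28*cos(5*t)/1649 + 160*sin(5*t)/1649 + C1*cos(4*t)*exp(-4*t) + C2*exp(-4*t)*sin(4*t).
Apply the initial conditions: x(0) = 28/1649 + C1 = 1 and x'(0) = 800/1649 - 4*C1 + 4*C2 = -3. Solving gives C1 = 1621/1649, C2 = 737/6596.

x = 28*cos(5*t)/1649 + 160*sin(5*t)/1649 + 737*exp(-4*t)*sin(4*t)/6596 + 1621*cos(4*t)*exp(-4*t)/1649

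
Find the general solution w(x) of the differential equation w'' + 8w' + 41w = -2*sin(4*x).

w = -50*sin(4*x)/1649 + 64*cos(4*x)/1649 + C1*cos(5*x)*exp(-4*x) + C2*exp(-4*x)*sin(5*x)

Characteristic equation r² + 8r + 41 = 0 has discriminant (8)² - 4·(41) = -100 < 0, so r = -4 ± 5i.
Hence w_h = C1*cos(5*x)*exp(-4*x) + C2*exp(-4*x)*sin(5*x).
Try w_p = A*cos(4*x) + B*sin(4*x). Substituting and equating the coefficients of cos(4x) and sin(4x) gives A = 64/1649, B = -50/1649, so w_p = -50*sin(4*x)/1649 + 64*cos(4*x)/1649.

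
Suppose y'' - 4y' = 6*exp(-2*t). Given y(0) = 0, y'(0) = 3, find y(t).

Characteristic equation r² - 4r = 0 factors as (r - 4)r = 0, so r = 4, 0.
Hence y_h = C1*exp(4*t) + C2.
Try y_p = A*exp(-2*t). Substituting into the equation and dividing by exp(-2*t) gives A = 1/2, so y_p = exp(-2*t)/2.
General solution: y = C2 + exp(-2*t)/2 + C1*exp(4*t).
Apply the initial conditions: y(0) = 1/2 + C1 + C2 = 0 and y'(0) = -1 + 4*C1 = 3. Solving gives C1 = 1, C2 = -3/2.

y = -3/2 + exp(-2*t)/2 + exp(4*t)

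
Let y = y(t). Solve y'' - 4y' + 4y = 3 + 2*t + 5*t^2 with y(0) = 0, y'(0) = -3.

Characteristic equation r² - 4r + 4 = 0 has discriminant (-4)² - 4·(4) = 0, so r = 2 is a repeated root.
Hence y_h = (C1 + C2*t)*exp(2*t).
For the particular solution try y_p = A0 + A1*t + A2*t^2. Substituting and matching coefficients of each power of t gives A0 = 25/8, A1 = 3, A2 = 5/4, so y_p = 25/8 + 3*t + 5*t^2/4.
General solution: y = 25/8 + 3*t + 5*t^2/4 + C1*exp(2*t) + C2*t*exp(2*t).
Apply the initial conditions: y(0) = 25/8 + C1 = 0 and y'(0) = 3 + C2 + 2*C1 = -3. Solving gives C1 = -25/8, C2 = 1/4.

y = 25/8 + 3*t - 25*exp(2*t)/8 + 5*t**2/4 + t*exp(2*t)/4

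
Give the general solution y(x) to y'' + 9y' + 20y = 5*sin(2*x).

y = -9*cos(2*x)/58 + 4*sin(2*x)/29 + C1*exp(-4*x) + C2*exp(-5*x)

Characteristic equation r² + 9r + 20 = 0 factors as (r + 4)(r + 5) = 0, so r = -4, -5.
Hence y_h = C1*exp(-4*x) + C2*exp(-5*x).
Try y_p = A*cos(2*x) + B*sin(2*x). Substituting and equating the coefficients of cos(2x) and sin(2x) gives A = -9/58, B = 4/29, so y_p = -9*cos(2*x)/58 + 4*sin(2*x)/29.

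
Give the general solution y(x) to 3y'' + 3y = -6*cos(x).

y = C1*cos(x) + C2*sin(x) - x*sin(x)

Divide through by 3: y'' + y = -2*cos(x).
Characteristic equation r² + 1 = 0 has discriminant (0)² - 4·(1) = -4 < 0, so r = ± i.
Hence y_h = C1*cos(x) + C2*sin(x).
Since ±1i are characteristic roots, multiply the trial by x. Try y_p = x*(A*cos(x) + B*sin(x)). Substituting and equating the coefficients of cos(x) and sin(x) gives A = 0, B = -1, so y_p = -x*sin(x).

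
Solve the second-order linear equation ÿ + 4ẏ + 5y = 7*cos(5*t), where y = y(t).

y = -7*cos(5*t)/40 + 7*sin(5*t)/40 + C1*cos(t)*exp(-2*t) + C2*exp(-2*t)*sin(t)

Characteristic equation r² + 4r + 5 = 0 has discriminant (4)² - 4·(5) = -4 < 0, so r = -2 ± i.
Hence y_h = C1*cos(t)*exp(-2*t) + C2*exp(-2*t)*sin(t).
Try y_p = A*cos(5*t) + B*sin(5*t). Substituting and equating the coefficients of cos(5t) and sin(5t) gives A = -7/40, B = 7/40, so y_p = -7*cos(5*t)/40 + 7*sin(5*t)/40.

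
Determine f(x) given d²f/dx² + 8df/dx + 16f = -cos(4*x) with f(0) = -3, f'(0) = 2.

Characteristic equation r² + 8r + 16 = 0 has discriminant (8)² - 4·(16) = 0, so r = -4 is a repeated root.
Hence f_h = (C1 + C2*x)*exp(-4*x).
Try f_p = A*cos(4*x) + B*sin(4*x). Substituting and equating the coefficients of cos(4x) and sin(4x) gives A = 0, B = -1/32, so f_p = -sin(4*x)/32.
General solution: f = -sin(4*x)/32 + C1*exp(-4*x) + C2*x*exp(-4*x).
Apply the initial conditions: f(0) = C1 = -3 and f'(0) = -1/8 + C2 - 4*C1 = 2. Solving gives C1 = -3, C2 = -79/8.

f = -3*exp(-4*x) - sin(4*x)/32 - 79*x*exp(-4*x)/8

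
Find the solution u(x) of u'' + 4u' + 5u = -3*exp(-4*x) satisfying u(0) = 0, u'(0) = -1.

Characteristic equation r² + 4r + 5 = 0 has discriminant (4)² - 4·(5) = -4 < 0, so r = -2 ± i.
Hence u_h = C1*cos(x)*exp(-2*x) + C2*exp(-2*x)*sin(x).
Try u_p = A*exp(-4*x). Substituting into the equation and dividing by exp(-4*x) gives A = -3/5, so u_p = -3*exp(-4*x)/5.
General solution: u = -3*exp(-4*x)/5 + C1*cos(x)*exp(-2*x) + C2*exp(-2*x)*sin(x).
Apply the initial conditions: u(0) = -3/5 + C1 = 0 and u'(0) = 12/5 + C2 - 2*C1 = -1. Solving gives C1 = 3/5, C2 = -11/5.

u = -3*exp(-4*x)/5 - 11*exp(-2*x)*sin(x)/5 + 3*cos(x)*exp(-2*x)/5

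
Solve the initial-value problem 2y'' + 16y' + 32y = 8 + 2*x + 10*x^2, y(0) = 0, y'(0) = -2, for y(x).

Divide through by 2: y'' + 8y' + 16y = 4 + x + 5*x^2.
Characteristic equation r² + 8r + 16 = 0 has discriminant (8)² - 4·(16) = 0, so r = -4 is a repeated root.
Hence y_h = (C1 + C2*x)*exp(-4*x).
For the particular solution try y_p = A0 + A1*x + A2*x^2. Substituting and matching coefficients of each power of x gives A0 = 43/128, A1 = -1/4, A2 = 5/16, so y_p = 43/128 - x/4 + 5*x^2/16.
General solution: y = 43/128 - x/4 + 5*x^2/16 + C1*exp(-4*x) + C2*x*exp(-4*x).
Apply the initial conditions: y(0) = 43/128 + C1 = 0 and y'(0) = -1/4 + C2 - 4*C1 = -2. Solving gives C1 = -43/128, C2 = -99/32.

y = 43/128 - 43*exp(-4*x)/128 - x/4 + 5*x**2/16 - 99*x*exp(-4*x)/32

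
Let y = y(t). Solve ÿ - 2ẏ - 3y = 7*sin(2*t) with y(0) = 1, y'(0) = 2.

Characteristic equation r² - 2r - 3 = 0 factors as (r + 1)(r - 3) = 0, so r = -1, 3.
Hence y_h = C1*exp(-t) + C2*exp(3*t).
Try y_p = A*cos(2*t) + B*sin(2*t). Substituting and equating the coefficients of cos(2t) and sin(2t) gives A = 28/65, B = -49/65, so y_p = -49*sin(2*t)/65 + 28*cos(2*t)/65.
General solution: y = -49*sin(2*t)/65 + 28*cos(2*t)/65 + C1*exp(-t) + C2*exp(3*t).
Apply the initial conditions: y(0) = 28/65 + C1 + C2 = 1 and y'(0) = -98/65 - C1 + 3*C2 = 2. Solving gives C1 = -9/20, C2 = 53/52.

y = -49*sin(2*t)/65 - 9*exp(-t)/20 + 28*cos(2*t)/65 + 53*exp(3*t)/52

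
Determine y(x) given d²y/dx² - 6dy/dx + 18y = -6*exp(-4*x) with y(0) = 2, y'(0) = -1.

y = -3*exp(-4*x)/29 - 224*exp(3*x)*sin(3*x)/87 + 61*cos(3*x)*exp(3*x)/29

Characteristic equation r² - 6r + 18 = 0 has discriminant (-6)² - 4·(18) = -36 < 0, so r = 3 ± 3i.
Hence y_h = C1*cos(3*x)*exp(3*x) + C2*exp(3*x)*sin(3*x).
Try y_p = A*exp(-4*x). Substituting into the equation and dividing by exp(-4*x) gives A = -3/29, so y_p = -3*exp(-4*x)/29.
General solution: y = -3*exp(-4*x)/29 + C1*cos(3*x)*exp(3*x) + C2*exp(3*x)*sin(3*x).
Apply the initial conditions: y(0) = -3/29 + C1 = 2 and y'(0) = 12/29 + 3*C1 + 3*C2 = -1. Solving gives C1 = 61/29, C2 = -224/87.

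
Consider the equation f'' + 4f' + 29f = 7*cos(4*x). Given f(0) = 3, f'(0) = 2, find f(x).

Characteristic equation r² + 4r + 29 = 0 has discriminant (4)² - 4·(29) = -100 < 0, so r = -2 ± 5i.
Hence f_h = C1*cos(5*x)*exp(-2*x) + C2*exp(-2*x)*sin(5*x).
Try f_p = A*cos(4*x) + B*sin(4*x). Substituting and equating the coefficients of cos(4x) and sin(4x) gives A = 91/425, B = 112/425, so f_p = 91*cos(4*x)/425 + 112*sin(4*x)/425.
General solution: f = 91*cos(4*x)/425 + 112*sin(4*x)/425 + C1*cos(5*x)*exp(-2*x) + C2*exp(-2*x)*sin(5*x).
Apply the initial conditions: f(0) = 91/425 + C1 = 3 and f'(0) = 448/425 - 2*C1 + 5*C2 = 2. Solving gives C1 = 1184/425, C2 = 554/425.

f = 91*cos(4*x)/425 + 112*sin(4*x)/425 + 554*exp(-2*x)*sin(5*x)/425 + 1184*cos(5*x)*exp(-2*x)/425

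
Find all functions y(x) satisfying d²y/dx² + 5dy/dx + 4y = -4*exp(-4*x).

y = C1*exp(-4*x) + C2*exp(-x) + 4*x*exp(-4*x)/3

Characteristic equation r² + 5r + 4 = 0 factors as (r + 4)(r + 1) = 0, so r = -4, -1.
Hence y_h = C1*exp(-4*x) + C2*exp(-x).
Since exp(-4*x) solves the homogeneous equation (r = -4 is a root of multiplicity 1), multiply the trial by x. Try y_p = A*x*exp(-4*x). Substituting into the equation and dividing by exp(-4*x) gives A = 4/3, so y_p = 4*x*exp(-4*x)/3.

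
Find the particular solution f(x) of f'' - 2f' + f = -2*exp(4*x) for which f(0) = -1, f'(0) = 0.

Characteristic equation r² - 2r + 1 = 0 has discriminant (-2)² - 4·(1) = 0, so r = 1 is a repeated root.
Hence f_h = (C1 + C2*x)*exp(x).
Try f_p = A*exp(4*x). Substituting into the equation and dividing by exp(4*x) gives A = -2/9, so f_p = -2*exp(4*x)/9.
General solution: f = -2*exp(4*x)/9 + C1*exp(x) + C2*x*exp(x).
Apply the initial conditions: f(0) = -2/9 + C1 = -1 and f'(0) = -8/9 + C1 + C2 = 0. Solving gives C1 = -7/9, C2 = 5/3.

f = -7*exp(x)/9 - 2*exp(4*x)/9 + 5*x*exp(x)/3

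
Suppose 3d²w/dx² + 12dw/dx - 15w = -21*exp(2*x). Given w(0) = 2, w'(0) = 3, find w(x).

Divide through by 3: w'' + 4w' - 5w = -7*exp(2*x).
Characteristic equation r² + 4r - 5 = 0 factors as (r - 1)(r + 5) = 0, so r = 1, -5.
Hence w_h = C1*exp(x) + C2*exp(-5*x).
Try w_p = A*exp(2*x). Substituting into the equation and dividing by exp(2*x) gives A = -1, so w_p = -exp(2*x).
General solution: w = -exp(2*x) + C1*exp(x) + C2*exp(-5*x).
Apply the initial conditions: w(0) = -1 + C1 + C2 = 2 and w'(0) = -2 + C1 - 5*C2 = 3. Solving gives C1 = 10/3, C2 = -1/3.

w = -exp(2*x) - exp(-5*x)/3 + 10*exp(x)/3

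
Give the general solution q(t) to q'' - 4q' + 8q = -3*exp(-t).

Characteristic equation r² - 4r + 8 = 0 has discriminant (-4)² - 4·(8) = -16 < 0, so r = 2 ± 2i.
Hence q_h = C1*cos(2*t)*exp(2*t) + C2*exp(2*t)*sin(2*t).
Try q_p = A*exp(-t). Substituting into the equation and dividing by exp(-t) gives A = -3/13, so q_p = -3*exp(-t)/13.

q = -3*exp(-t)/13 + C1*cos(2*t)*exp(2*t) + C2*exp(2*t)*sin(2*t)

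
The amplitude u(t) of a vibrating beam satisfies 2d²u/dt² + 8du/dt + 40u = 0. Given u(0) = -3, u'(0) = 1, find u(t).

Divide through by 2: u'' + 4u' + 20u = 0.
Characteristic equation r² + 4r + 20 = 0 has discriminant (4)² - 4·(20) = -64 < 0, so r = -2 ± 4i.
Hence u_h = C1*cos(4*t)*exp(-2*t) + C2*exp(-2*t)*sin(4*t).
Apply the initial conditions: u(0) = C1 = -3 and u'(0) = -2*C1 + 4*C2 = 1. Solving gives C1 = -3, C2 = -5/4.

u = -3*cos(4*t)*exp(-2*t) - 5*exp(-2*t)*sin(4*t)/4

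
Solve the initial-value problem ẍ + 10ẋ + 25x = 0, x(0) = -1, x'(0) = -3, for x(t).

Characteristic equation r² + 10r + 25 = 0 has discriminant (10)² - 4·(25) = 0, so r = -5 is a repeated root.
Hence x_h = (C1 + C2*t)*exp(-5*t).
Apply the initial conditions: x(0) = C1 = -1 and x'(0) = C2 - 5*C1 = -3. Solving gives C1 = -1, C2 = -8.

x = -exp(-5*t) - 8*t*exp(-5*t)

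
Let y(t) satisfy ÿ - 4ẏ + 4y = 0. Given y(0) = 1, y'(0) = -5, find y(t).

Characteristic equation r² - 4r + 4 = 0 has discriminant (-4)² - 4·(4) = 0, so r = 2 is a repeated root.
Hence y_h = (C1 + C2*t)*exp(2*t).
Apply the initial conditions: y(0) = C1 = 1 and y'(0) = C2 + 2*C1 = -5. Solving gives C1 = 1, C2 = -7.

y = -7*t*exp(2*t) + exp(2*t)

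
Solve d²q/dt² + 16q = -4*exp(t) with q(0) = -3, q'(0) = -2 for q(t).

Characteristic equation r² + 16 = 0 has discriminant (0)² - 4·(16) = -64 < 0, so r = ± 4i.
Hence q_h = C1*cos(4*t) + C2*sin(4*t).
Try q_p = A*exp(t). Substituting into the equation and dividing by exp(t) gives A = -4/17, so q_p = -4*exp(t)/17.
General solution: q = -4*exp(t)/17 + C1*cos(4*t) + C2*sin(4*t).
Apply the initial conditions: q(0) = -4/17 + C1 = -3 and q'(0) = -4/17 + 4*C2 = -2. Solving gives C1 = -47/17, C2 = -15/34.

q = -47*cos(4*t)/17 - 15*sin(4*t)/34 - 4*exp(t)/17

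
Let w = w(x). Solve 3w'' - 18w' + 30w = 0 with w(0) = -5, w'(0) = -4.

Divide through by 3: w'' - 6w' + 10w = 0.
Characteristic equation r² - 6r + 10 = 0 has discriminant (-6)² - 4·(10) = -4 < 0, so r = 3 ± i.
Hence w_h = C1*cos(x)*exp(3*x) + C2*exp(3*x)*sin(x).
Apply the initial conditions: w(0) = C1 = -5 and w'(0) = C2 + 3*C1 = -4. Solving gives C1 = -5, C2 = 11.

w = -5*cos(x)*exp(3*x) + 11*exp(3*x)*sin(x)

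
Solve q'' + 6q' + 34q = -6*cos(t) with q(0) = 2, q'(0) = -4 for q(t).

Characteristic equation r² + 6r + 34 = 0 has discriminant (6)² - 4·(34) = -100 < 0, so r = -3 ± 5i.
Hence q_h = C1*cos(5*t)*exp(-3*t) + C2*exp(-3*t)*sin(5*t).
Try q_p = A*cos(t) + B*sin(t). Substituting and equating the coefficients of cos(t) and sin(t) gives A = -22/125, B = -4/125, so q_p = -22*cos(t)/125 - 4*sin(t)/125.
General solution: q = -22*cos(t)/125 - 4*sin(t)/125 + C1*cos(5*t)*exp(-3*t) + C2*exp(-3*t)*sin(5*t).
Apply the initial conditions: q(0) = -22/125 + C1 = 2 and q'(0) = -4/125 - 3*C1 + 5*C2 = -4. Solving gives C1 = 272/125, C2 = 64/125.

q = -22*cos(t)/125 - 4*sin(t)/125 + 64*exp(-3*t)*sin(5*t)/125 + 272*cos(5*t)*exp(-3*t)/125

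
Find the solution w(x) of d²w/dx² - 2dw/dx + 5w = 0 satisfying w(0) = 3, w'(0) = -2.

w = 3*cos(2*x)*exp(x) - 5*exp(x)*sin(2*x)/2

Characteristic equation r² - 2r + 5 = 0 has discriminant (-2)² - 4·(5) = -16 < 0, so r = 1 ± 2i.
Hence w_h = C1*cos(2*x)*exp(x) + C2*exp(x)*sin(2*x).
Apply the initial conditions: w(0) = C1 = 3 and w'(0) = C1 + 2*C2 = -2. Solving gives C1 = 3, C2 = -5/2.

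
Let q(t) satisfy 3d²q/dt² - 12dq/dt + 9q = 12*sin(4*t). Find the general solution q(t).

Divide through by 3: q'' - 4q' + 3q = 4*sin(4*t).
Characteristic equation r² - 4r + 3 = 0 factors as (r - 3)(r - 1) = 0, so r = 3, 1.
Hence q_h = C1*exp(3*t) + C2*exp(t).
Try q_p = A*cos(4*t) + B*sin(4*t). Substituting and equating the coefficients of cos(4t) and sin(4t) gives A = 64/425, B = -52/425, so q_p = -52*sin(4*t)/425 + 64*cos(4*t)/425.

q = -52*sin(4*t)/425 + 64*cos(4*t)/425 + C1*exp(3*t) + C2*exp(t)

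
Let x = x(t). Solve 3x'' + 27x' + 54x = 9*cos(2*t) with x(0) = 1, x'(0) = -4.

x = 17*exp(-3*t)/39 + 21*cos(2*t)/260 + 27*sin(2*t)/260 + 29*exp(-6*t)/60

Divide through by 3: x'' + 9x' + 18x = 3*cos(2*t).
Characteristic equation r² + 9r + 18 = 0 factors as (r + 6)(r + 3) = 0, so r = -6, -3.
Hence x_h = C1*exp(-6*t) + C2*exp(-3*t).
Try x_p = A*cos(2*t) + B*sin(2*t). Substituting and equating the coefficients of cos(2t) and sin(2t) gives A = 21/260, B = 27/260, so x_p = 21*cos(2*t)/260 + 27*sin(2*t)/260.
General solution: x = 21*cos(2*t)/260 + 27*sin(2*t)/260 + C1*exp(-6*t) + C2*exp(-3*t).
Apply the initial conditions: x(0) = 21/260 + C1 + C2 = 1 and x'(0) = 27/130 - 6*C1 - 3*C2 = -4. Solving gives C1 = 29/60, C2 = 17/39.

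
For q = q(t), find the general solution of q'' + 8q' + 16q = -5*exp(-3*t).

Characteristic equation r² + 8r + 16 = 0 has discriminant (8)² - 4·(16) = 0, so r = -4 is a repeated root.
Hence q_h = (C1 + C2*t)*exp(-4*t).
Try q_p = A*exp(-3*t). Substituting into the equation and dividing by exp(-3*t) gives A = -5, so q_p = -5*exp(-3*t).

q = -5*exp(-3*t) + C1*exp(-4*t) + C2*t*exp(-4*t)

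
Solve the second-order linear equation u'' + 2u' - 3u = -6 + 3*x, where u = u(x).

Characteristic equation r² + 2r - 3 = 0 factors as (r - 1)(r + 3) = 0, so r = 1, -3.
Hence u_h = C1*exp(x) + C2*exp(-3*x).
For the particular solution try u_p = A0 + A1*x. Substituting and matching coefficients of each power of x gives A0 = 4/3, A1 = -1, so u_p = 4/3 - x.

u = 4/3 - x + C1*exp(x) + C2*exp(-3*x)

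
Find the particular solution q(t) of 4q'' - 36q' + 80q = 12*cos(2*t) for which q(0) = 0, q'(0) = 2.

Divide through by 4: q'' - 9q' + 20q = 3*cos(2*t).
Characteristic equation r² - 9r + 20 = 0 factors as (r - 4)(r - 5) = 0, so r = 4, 5.
Hence q_h = C1*exp(4*t) + C2*exp(5*t).
Try q_p = A*cos(2*t) + B*sin(2*t). Substituting and equating the coefficients of cos(2t) and sin(2t) gives A = 12/145, B = -27/290, so q_p = -27*sin(2*t)/290 + 12*cos(2*t)/145.
General solution: q = -27*sin(2*t)/290 + 12*cos(2*t)/145 + C1*exp(4*t) + C2*exp(5*t).
Apply the initial conditions: q(0) = 12/145 + C1 + C2 = 0 and q'(0) = -27/145 + 4*C1 + 5*C2 = 2. Solving gives C1 = -13/5, C2 = 73/29.

q = -27*sin(2*t)/290 - 13*exp(4*t)/5 + 12*cos(2*t)/145 + 73*exp(5*t)/29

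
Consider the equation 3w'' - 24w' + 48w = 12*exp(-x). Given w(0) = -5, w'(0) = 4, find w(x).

w = -129*exp(4*x)/25 + 4*exp(-x)/25 + 124*x*exp(4*x)/5

Divide through by 3: w'' - 8w' + 16w = 4*exp(-x).
Characteristic equation r² - 8r + 16 = 0 has discriminant (-8)² - 4·(16) = 0, so r = 4 is a repeated root.
Hence w_h = (C1 + C2*x)*exp(4*x).
Try w_p = A*exp(-x). Substituting into the equation and dividing by exp(-x) gives A = 4/25, so w_p = 4*exp(-x)/25.
General solution: w = 4*exp(-x)/25 + C1*exp(4*x) + C2*x*exp(4*x).
Apply the initial conditions: w(0) = 4/25 + C1 = -5 and w'(0) = -4/25 + C2 + 4*C1 = 4. Solving gives C1 = -129/25, C2 = 124/5.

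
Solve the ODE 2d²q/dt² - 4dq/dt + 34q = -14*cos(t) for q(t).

Divide through by 2: q'' - 2q' + 17q = -7*cos(t).
Characteristic equation r² - 2r + 17 = 0 has discriminant (-2)² - 4·(17) = -64 < 0, so r = 1 ± 4i.
Hence q_h = C1*cos(4*t)*exp(t) + C2*exp(t)*sin(4*t).
Try q_p = A*cos(t) + B*sin(t). Substituting and equating the coefficients of cos(t) and sin(t) gives A = -28/65, B = 7/130, so q_p = -28*cos(t)/65 + 7*sin(t)/130.

q = -28*cos(t)/65 + 7*sin(t)/130 + C1*cos(4*t)*exp(t) + C2*exp(t)*sin(4*t)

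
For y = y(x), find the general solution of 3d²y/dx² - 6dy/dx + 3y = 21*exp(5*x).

y = 7*exp(5*x)/16 + C1*exp(x) + C2*x*exp(x)

Divide through by 3: y'' - 2y' + y = 7*exp(5*x).
Characteristic equation r² - 2r + 1 = 0 has discriminant (-2)² - 4·(1) = 0, so r = 1 is a repeated root.
Hence y_h = (C1 + C2*x)*exp(x).
Try y_p = A*exp(5*x). Substituting into the equation and dividing by exp(5*x) gives A = 7/16, so y_p = 7*exp(5*x)/16.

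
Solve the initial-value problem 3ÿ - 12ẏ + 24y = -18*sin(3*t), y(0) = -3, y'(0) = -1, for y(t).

y = -72*cos(3*t)/145 + 6*sin(3*t)/145 - 363*cos(2*t)*exp(2*t)/145 + 563*exp(2*t)*sin(2*t)/290

Divide through by 3: y'' - 4y' + 8y = -6*sin(3*t).
Characteristic equation r² - 4r + 8 = 0 has discriminant (-4)² - 4·(8) = -16 < 0, so r = 2 ± 2i.
Hence y_h = C1*cos(2*t)*exp(2*t) + C2*exp(2*t)*sin(2*t).
Try y_p = A*cos(3*t) + B*sin(3*t). Substituting and equating the coefficients of cos(3t) and sin(3t) gives A = -72/145, B = 6/145, so y_p = -72*cos(3*t)/145 + 6*sin(3*t)/145.
General solution: y = -72*cos(3*t)/145 + 6*sin(3*t)/145 + C1*cos(2*t)*exp(2*t) + C2*exp(2*t)*sin(2*t).
Apply the initial conditions: y(0) = -72/145 + C1 = -3 and y'(0) = 18/145 + 2*C1 + 2*C2 = -1. Solving gives C1 = -363/145, C2 = 563/290.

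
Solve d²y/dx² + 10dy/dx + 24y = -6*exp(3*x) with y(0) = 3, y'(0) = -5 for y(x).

Characteristic equation r² + 10r + 24 = 0 factors as (r + 4)(r + 6) = 0, so r = -4, -6.
Hence y_h = C1*exp(-4*x) + C2*exp(-6*x).
Try y_p = A*exp(3*x). Substituting into the equation and dividing by exp(3*x) gives A = -2/21, so y_p = -2*exp(3*x)/21.
General solution: y = -2*exp(3*x)/21 + C1*exp(-4*x) + C2*exp(-6*x).
Apply the initial conditions: y(0) = -2/21 + C1 + C2 = 3 and y'(0) = -2/7 - 6*C2 - 4*C1 = -5. Solving gives C1 = 97/14, C2 = -23/6.

y = -23*exp(-6*x)/6 - 2*exp(3*x)/21 + 97*exp(-4*x)/14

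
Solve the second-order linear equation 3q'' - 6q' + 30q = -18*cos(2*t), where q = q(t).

Divide through by 3: q'' - 2q' + 10q = -6*cos(2*t).
Characteristic equation r² - 2r + 10 = 0 has discriminant (-2)² - 4·(10) = -36 < 0, so r = 1 ± 3i.
Hence q_h = C1*cos(3*t)*exp(t) + C2*exp(t)*sin(3*t).
Try q_p = A*cos(2*t) + B*sin(2*t). Substituting and equating the coefficients of cos(2t) and sin(2t) gives A = -9/13, B = 6/13, so q_p = -9*cos(2*t)/13 + 6*sin(2*t)/13.

q = -9*cos(2*t)/13 + 6*sin(2*t)/13 + C1*cos(3*t)*exp(t) + C2*exp(t)*sin(3*t)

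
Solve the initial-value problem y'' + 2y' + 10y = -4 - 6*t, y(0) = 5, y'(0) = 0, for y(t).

Characteristic equation r² + 2r + 10 = 0 has discriminant (2)² - 4·(10) = -36 < 0, so r = -1 ± 3i.
Hence y_h = C1*cos(3*t)*exp(-t) + C2*exp(-t)*sin(3*t).
For the particular solution try y_p = A0 + A1*t. Substituting and matching coefficients of each power of t gives A0 = -7/25, A1 = -3/5, so y_p = -7/25 - 3*t/5.
General solution: y = -7/25 - 3*t/5 + C1*cos(3*t)*exp(-t) + C2*exp(-t)*sin(3*t).
Apply the initial conditions: y(0) = -7/25 + C1 = 5 and y'(0) = -3/5 - C1 + 3*C2 = 0. Solving gives C1 = 132/25, C2 = 49/25.

y = -7/25 - 3*t/5 + 49*exp(-t)*sin(3*t)/25 + 132*cos(3*t)*exp(-t)/25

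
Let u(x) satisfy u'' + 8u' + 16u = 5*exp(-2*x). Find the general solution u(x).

u = 5*exp(-2*x)/4 + C1*exp(-4*x) + C2*x*exp(-4*x)

Characteristic equation r² + 8r + 16 = 0 has discriminant (8)² - 4·(16) = 0, so r = -4 is a repeated root.
Hence u_h = (C1 + C2*x)*exp(-4*x).
Try u_p = A*exp(-2*x). Substituting into the equation and dividing by exp(-2*x) gives A = 5/4, so u_p = 5*exp(-2*x)/4.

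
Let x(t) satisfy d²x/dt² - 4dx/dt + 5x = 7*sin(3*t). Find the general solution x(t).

x = -7*sin(3*t)/40 + 21*cos(3*t)/40 + C1*cos(t)*exp(2*t) + C2*exp(2*t)*sin(t)

Characteristic equation r² - 4r + 5 = 0 has discriminant (-4)² - 4·(5) = -4 < 0, so r = 2 ± i.
Hence x_h = C1*cos(t)*exp(2*t) + C2*exp(2*t)*sin(t).
Try x_p = A*cos(3*t) + B*sin(3*t). Substituting and equating the coefficients of cos(3t) and sin(3t) gives A = 21/40, B = -7/40, so x_p = -7*sin(3*t)/40 + 21*cos(3*t)/40.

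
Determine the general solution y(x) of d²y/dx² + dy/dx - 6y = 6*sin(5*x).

Characteristic equation r² + r - 6 = 0 factors as (r - 2)(r + 3) = 0, so r = 2, -3.
Hence y_h = C1*exp(2*x) + C2*exp(-3*x).
Try y_p = A*cos(5*x) + B*sin(5*x). Substituting and equating the coefficients of cos(5x) and sin(5x) gives A = -15/493, B = -93/493, so y_p = -93*sin(5*x)/493 - 15*cos(5*x)/493.

y = -93*sin(5*x)/493 - 15*cos(5*x)/493 + C1*exp(2*x) + C2*exp(-3*x)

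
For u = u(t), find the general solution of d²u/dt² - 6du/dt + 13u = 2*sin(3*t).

Characteristic equation r² - 6r + 13 = 0 has discriminant (-6)² - 4·(13) = -16 < 0, so r = 3 ± 2i.
Hence u_h = C1*cos(2*t)*exp(3*t) + C2*exp(3*t)*sin(2*t).
Try u_p = A*cos(3*t) + B*sin(3*t). Substituting and equating the coefficients of cos(3t) and sin(3t) gives A = 9/85, B = 2/85, so u_p = 2*sin(3*t)/85 + 9*cos(3*t)/85.

u = 2*sin(3*t)/85 + 9*cos(3*t)/85 + C1*cos(2*t)*exp(3*t) + C2*exp(3*t)*sin(2*t)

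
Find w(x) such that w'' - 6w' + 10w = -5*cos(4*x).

Characteristic equation r² - 6r + 10 = 0 has discriminant (-6)² - 4·(10) = -4 < 0, so r = 3 ± i.
Hence w_h = C1*cos(x)*exp(3*x) + C2*exp(3*x)*sin(x).
Try w_p = A*cos(4*x) + B*sin(4*x). Substituting and equating the coefficients of cos(4x) and sin(4x) gives A = 5/102, B = 10/51, so w_p = 5*cos(4*x)/102 + 10*sin(4*x)/51.

w = 5*cos(4*x)/102 + 10*sin(4*x)/51 + C1*cos(x)*exp(3*x) + C2*exp(3*x)*sin(x)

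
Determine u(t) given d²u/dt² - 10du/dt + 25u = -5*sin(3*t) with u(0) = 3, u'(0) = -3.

u = -75*cos(3*t)/578 - 20*sin(3*t)/289 + 1809*exp(5*t)/578 - 627*t*exp(5*t)/34

Characteristic equation r² - 10r + 25 = 0 has discriminant (-10)² - 4·(25) = 0, so r = 5 is a repeated root.
Hence u_h = (C1 + C2*t)*exp(5*t).
Try u_p = A*cos(3*t) + B*sin(3*t). Substituting and equating the coefficients of cos(3t) and sin(3t) gives A = -75/578, B = -20/289, so u_p = -75*cos(3*t)/578 - 20*sin(3*t)/289.
General solution: u = -75*cos(3*t)/578 - 20*sin(3*t)/289 + C1*exp(5*t) + C2*t*exp(5*t).
Apply the initial conditions: u(0) = -75/578 + C1 = 3 and u'(0) = -60/289 + C2 + 5*C1 = -3. Solving gives C1 = 1809/578, C2 = -627/34.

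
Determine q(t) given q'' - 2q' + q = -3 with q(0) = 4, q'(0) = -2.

Characteristic equation r² - 2r + 1 = 0 has discriminant (-2)² - 4·(1) = 0, so r = 1 is a repeated root.
Hence q_h = (C1 + C2*t)*exp(t).
For the particular solution try q_p = A0. Substituting and matching coefficients of each power of t gives A0 = -3, so q_p = -3.
General solution: q = -3 + C1*exp(t) + C2*t*exp(t).
Apply the initial conditions: q(0) = -3 + C1 = 4 and q'(0) = C1 + C2 = -2. Solving gives C1 = 7, C2 = -9.

q = -3 + 7*exp(t) - 9*t*exp(t)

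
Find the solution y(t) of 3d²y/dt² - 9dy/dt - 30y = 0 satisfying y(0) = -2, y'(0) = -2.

Divide through by 3: y'' - 3y' - 10y = 0.
Characteristic equation r² - 3r - 10 = 0 factors as (r + 2)(r - 5) = 0, so r = -2, 5.
Hence y_h = C1*exp(-2*t) + C2*exp(5*t).
Apply the initial conditions: y(0) = C1 + C2 = -2 and y'(0) = -2*C1 + 5*C2 = -2. Solving gives C1 = -8/7, C2 = -6/7.

y = -8*exp(-2*t)/7 - 6*exp(5*t)/7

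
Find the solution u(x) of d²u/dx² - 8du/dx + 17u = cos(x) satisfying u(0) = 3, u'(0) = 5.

Characteristic equation r² - 8r + 17 = 0 has discriminant (-8)² - 4·(17) = -4 < 0, so r = 4 ± i.
Hence u_h = C1*cos(x)*exp(4*x) + C2*exp(4*x)*sin(x).
Try u_p = A*cos(x) + B*sin(x). Substituting and equating the coefficients of cos(x) and sin(x) gives A = 1/20, B = -1/40, so u_p = -sin(x)/40 + cos(x)/20.
General solution: u = -sin(x)/40 + cos(x)/20 + C1*cos(x)*exp(4*x) + C2*exp(4*x)*sin(x).
Apply the initial conditions: u(0) = 1/20 + C1 = 3 and u'(0) = -1/40 + C2 + 4*C1 = 5. Solving gives C1 = 59/20, C2 = -271/40.

u = -sin(x)/40 + cos(x)/20 - 271*exp(4*x)*sin(x)/40 + 59*cos(x)*exp(4*x)/20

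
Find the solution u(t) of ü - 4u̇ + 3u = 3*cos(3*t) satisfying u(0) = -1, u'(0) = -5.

u = -7*exp(3*t)/4 - sin(3*t)/5 - cos(3*t)/10 + 17*exp(t)/20

Characteristic equation r² - 4r + 3 = 0 factors as (r - 1)(r - 3) = 0, so r = 1, 3.
Hence u_h = C1*exp(t) + C2*exp(3*t).
Try u_p = A*cos(3*t) + B*sin(3*t). Substituting and equating the coefficients of cos(3t) and sin(3t) gives A = -1/10, B = -1/5, so u_p = -sin(3*t)/5 - cos(3*t)/10.
General solution: u = -sin(3*t)/5 - cos(3*t)/10 + C1*exp(t) + C2*exp(3*t).
Apply the initial conditions: u(0) = -1/10 + C1 + C2 = -1 and u'(0) = -3/5 + C1 + 3*C2 = -5. Solving gives C1 = 17/20, C2 = -7/4.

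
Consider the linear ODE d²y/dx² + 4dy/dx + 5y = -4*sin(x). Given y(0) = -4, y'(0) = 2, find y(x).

y = cos(x)/2 - sin(x)/2 - 13*exp(-2*x)*sin(x)/2 - 9*cos(x)*exp(-2*x)/2

Characteristic equation r² + 4r + 5 = 0 has discriminant (4)² - 4·(5) = -4 < 0, so r = -2 ± i.
Hence y_h = C1*cos(x)*exp(-2*x) + C2*exp(-2*x)*sin(x).
Try y_p = A*cos(x) + B*sin(x). Substituting and equating the coefficients of cos(x) and sin(x) gives A = 1/2, B = -1/2, so y_p = cos(x)/2 - sin(x)/2.
General solution: y = cos(x)/2 - sin(x)/2 + C1*cos(x)*exp(-2*x) + C2*exp(-2*x)*sin(x).
Apply the initial conditions: y(0) = 1/2 + C1 = -4 and y'(0) = -1/2 + C2 - 2*C1 = 2. Solving gives C1 = -9/2, C2 = -13/2.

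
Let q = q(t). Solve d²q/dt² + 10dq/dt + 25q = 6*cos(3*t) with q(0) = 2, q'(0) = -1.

q = 24*cos(3*t)/289 + 45*sin(3*t)/289 + 554*exp(-5*t)/289 + 138*t*exp(-5*t)/17

Characteristic equation r² + 10r + 25 = 0 has discriminant (10)² - 4·(25) = 0, so r = -5 is a repeated root.
Hence q_h = (C1 + C2*t)*exp(-5*t).
Try q_p = A*cos(3*t) + B*sin(3*t). Substituting and equating the coefficients of cos(3t) and sin(3t) gives A = 24/289, B = 45/289, so q_p = 24*cos(3*t)/289 + 45*sin(3*t)/289.
General solution: q = 24*cos(3*t)/289 + 45*sin(3*t)/289 + C1*exp(-5*t) + C2*t*exp(-5*t).
Apply the initial conditions: q(0) = 24/289 + C1 = 2 and q'(0) = 135/289 + C2 - 5*C1 = -1. Solving gives C1 = 554/289, C2 = 138/17.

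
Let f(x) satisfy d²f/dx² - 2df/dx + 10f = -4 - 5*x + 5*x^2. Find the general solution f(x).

Characteristic equation r² - 2r + 10 = 0 has discriminant (-2)² - 4·(10) = -36 < 0, so r = 1 ± 3i.
Hence f_h = C1*cos(3*x)*exp(x) + C2*exp(x)*sin(3*x).
For the particular solution try f_p = A0 + A1*x + A2*x^2. Substituting and matching coefficients of each power of x gives A0 = -14/25, A1 = -3/10, A2 = 1/2, so f_p = -14/25 + x^2/2 - 3*x/10.

f = -14/25 + x**2/2 - 3*x/10 + C1*cos(3*x)*exp(x) + C2*exp(x)*sin(3*x)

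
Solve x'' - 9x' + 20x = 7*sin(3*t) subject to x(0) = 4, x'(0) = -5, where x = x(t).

Characteristic equation r² - 9r + 20 = 0 factors as (r - 4)(r - 5) = 0, so r = 4, 5.
Hence x_h = C1*exp(4*t) + C2*exp(5*t).
Try x_p = A*cos(3*t) + B*sin(3*t). Substituting and equating the coefficients of cos(3t) and sin(3t) gives A = 189/850, B = 77/850, so x_p = 77*sin(3*t)/850 + 189*cos(3*t)/850.
General solution: x = 77*sin(3*t)/850 + 189*cos(3*t)/850 + C1*exp(4*t) + C2*exp(5*t).
Apply the initial conditions: x(0) = 189/850 + C1 + C2 = 4 and x'(0) = 231/850 + 4*C1 + 5*C2 = -5. Solving gives C1 = 604/25, C2 = -693/34.

x = -693*exp(5*t)/34 + 77*sin(3*t)/850 + 189*cos(3*t)/850 + 604*exp(4*t)/25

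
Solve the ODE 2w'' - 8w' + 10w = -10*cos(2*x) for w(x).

Divide through by 2: w'' - 4w' + 5w = -5*cos(2*x).
Characteristic equation r² - 4r + 5 = 0 has discriminant (-4)² - 4·(5) = -4 < 0, so r = 2 ± i.
Hence w_h = C1*cos(x)*exp(2*x) + C2*exp(2*x)*sin(x).
Try w_p = A*cos(2*x) + B*sin(2*x). Substituting and equating the coefficients of cos(2x) and sin(2x) gives A = -1/13, B = 8/13, so w_p = -cos(2*x)/13 + 8*sin(2*x)/13.

w = -cos(2*x)/13 + 8*sin(2*x)/13 + C1*cos(x)*exp(2*x) + C2*exp(2*x)*sin(x)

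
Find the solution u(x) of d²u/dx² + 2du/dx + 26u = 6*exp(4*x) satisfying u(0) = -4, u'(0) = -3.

Characteristic equation r² + 2r + 26 = 0 has discriminant (2)² - 4·(26) = -100 < 0, so r = -1 ± 5i.
Hence u_h = C1*cos(5*x)*exp(-x) + C2*exp(-x)*sin(5*x).
Try u_p = A*exp(4*x). Substituting into the equation and dividing by exp(4*x) gives A = 3/25, so u_p = 3*exp(4*x)/25.
General solution: u = 3*exp(4*x)/25 + C1*cos(5*x)*exp(-x) + C2*exp(-x)*sin(5*x).
Apply the initial conditions: u(0) = 3/25 + C1 = -4 and u'(0) = 12/25 - C1 + 5*C2 = -3. Solving gives C1 = -103/25, C2 = -38/25.

u = 3*exp(4*x)/25 - 103*cos(5*x)*exp(-x)/25 - 38*exp(-x)*sin(5*x)/25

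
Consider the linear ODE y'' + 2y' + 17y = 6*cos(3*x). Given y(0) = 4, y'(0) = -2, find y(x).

y = 9*sin(3*x)/25 + 12*cos(3*x)/25 + 11*exp(-x)*sin(4*x)/100 + 88*cos(4*x)*exp(-x)/25

Characteristic equation r² + 2r + 17 = 0 has discriminant (2)² - 4·(17) = -64 < 0, so r = -1 ± 4i.
Hence y_h = C1*cos(4*x)*exp(-x) + C2*exp(-x)*sin(4*x).
Try y_p = A*cos(3*x) + B*sin(3*x). Substituting and equating the coefficients of cos(3x) and sin(3x) gives A = 12/25, B = 9/25, so y_p = 9*sin(3*x)/25 + 12*cos(3*x)/25.
General solution: y = 9*sin(3*x)/25 + 12*cos(3*x)/25 + C1*cos(4*x)*exp(-x) + C2*exp(-x)*sin(4*x).
Apply the initial conditions: y(0) = 12/25 + C1 = 4 and y'(0) = 27/25 - C1 + 4*C2 = -2. Solving gives C1 = 88/25, C2 = 11/100.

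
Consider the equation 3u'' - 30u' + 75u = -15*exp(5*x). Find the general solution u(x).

u = C1*exp(5*x) - 5*x**2*exp(5*x)/2 + C2*x*exp(5*x)

Divide through by 3: u'' - 10u' + 25u = -5*exp(5*x).
Characteristic equation r² - 10r + 25 = 0 has discriminant (-10)² - 4·(25) = 0, so r = 5 is a repeated root.
Hence u_h = (C1 + C2*x)*exp(5*x).
Since exp(5*x) solves the homogeneous equation (r = 5 is a root of multiplicity 2), multiply the trial by x^2. Try u_p = A*x^2*exp(5*x). Substituting into the equation and dividing by exp(5*x) gives A = -5/2, so u_p = -5*x^2*exp(5*x)/2.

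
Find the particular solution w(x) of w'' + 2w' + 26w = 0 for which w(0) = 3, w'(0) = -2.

w = 3*cos(5*x)*exp(-x) + exp(-x)*sin(5*x)/5

Characteristic equation r² + 2r + 26 = 0 has discriminant (2)² - 4·(26) = -100 < 0, so r = -1 ± 5i.
Hence w_h = C1*cos(5*x)*exp(-x) + C2*exp(-x)*sin(5*x).
Apply the initial conditions: w(0) = C1 = 3 and w'(0) = -C1 + 5*C2 = -2. Solving gives C1 = 3, C2 = 1/5.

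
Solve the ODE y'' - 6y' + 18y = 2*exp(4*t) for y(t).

Characteristic equation r² - 6r + 18 = 0 has discriminant (-6)² - 4·(18) = -36 < 0, so r = 3 ± 3i.
Hence y_h = C1*cos(3*t)*exp(3*t) + C2*exp(3*t)*sin(3*t).
Try y_p = A*exp(4*t). Substituting into the equation and dividing by exp(4*t) gives A = 1/5, so y_p = exp(4*t)/5.

y = exp(4*t)/5 + C1*cos(3*t)*exp(3*t) + C2*exp(3*t)*sin(3*t)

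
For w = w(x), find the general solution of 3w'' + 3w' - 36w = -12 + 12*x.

Divide through by 3: w'' + w' - 12w = -4 + 4*x.
Characteristic equation r² + r - 12 = 0 factors as (r - 3)(r + 4) = 0, so r = 3, -4.
Hence w_h = C1*exp(3*x) + C2*exp(-4*x).
For the particular solution try w_p = A0 + A1*x. Substituting and matching coefficients of each power of x gives A0 = 11/36, A1 = -1/3, so w_p = 11/36 - x/3.

w = 11/36 - x/3 + C1*exp(3*x) + C2*exp(-4*x)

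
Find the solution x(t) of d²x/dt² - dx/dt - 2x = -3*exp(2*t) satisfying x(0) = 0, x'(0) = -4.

x = -exp(2*t) - t*exp(2*t) + exp(-t)

Characteristic equation r² - r - 2 = 0 factors as (r + 1)(r - 2) = 0, so r = -1, 2.
Hence x_h = C1*exp(-t) + C2*exp(2*t).
Since exp(2*t) solves the homogeneous equation (r = 2 is a root of multiplicity 1), multiply the trial by t. Try x_p = A*t*exp(2*t). Substituting into the equation and dividing by exp(2*t) gives A = -1, so x_p = -t*exp(2*t).
General solution: x = C1*exp(-t) + C2*exp(2*t) - t*exp(2*t).
Apply the initial conditions: x(0) = C1 + C2 = 0 and x'(0) = -1 - C1 + 2*C2 = -4. Solving gives C1 = 1, C2 = -1.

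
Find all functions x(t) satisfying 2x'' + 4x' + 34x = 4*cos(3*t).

x = 3*sin(3*t)/25 + 4*cos(3*t)/25 + C1*cos(4*t)*exp(-t) + C2*exp(-t)*sin(4*t)

Divide through by 2: x'' + 2x' + 17x = 2*cos(3*t).
Characteristic equation r² + 2r + 17 = 0 has discriminant (2)² - 4·(17) = -64 < 0, so r = -1 ± 4i.
Hence x_h = C1*cos(4*t)*exp(-t) + C2*exp(-t)*sin(4*t).
Try x_p = A*cos(3*t) + B*sin(3*t). Substituting and equating the coefficients of cos(3t) and sin(3t) gives A = 4/25, B = 3/25, so x_p = 3*sin(3*t)/25 + 4*cos(3*t)/25.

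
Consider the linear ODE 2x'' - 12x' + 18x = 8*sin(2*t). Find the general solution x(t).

Divide through by 2: x'' - 6x' + 9x = 4*sin(2*t).
Characteristic equation r² - 6r + 9 = 0 has discriminant (-6)² - 4·(9) = 0, so r = 3 is a repeated root.
Hence x_h = (C1 + C2*t)*exp(3*t).
Try x_p = A*cos(2*t) + B*sin(2*t). Substituting and equating the coefficients of cos(2t) and sin(2t) gives A = 48/169, B = 20/169, so x_p = 20*sin(2*t)/169 + 48*cos(2*t)/169.

x = 20*sin(2*t)/169 + 48*cos(2*t)/169 + C1*exp(3*t) + C2*t*exp(3*t)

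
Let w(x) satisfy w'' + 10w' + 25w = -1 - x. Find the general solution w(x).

w = -3/125 - x/25 + C1*exp(-5*x) + C2*x*exp(-5*x)

Characteristic equation r² + 10r + 25 = 0 has discriminant (10)² - 4·(25) = 0, so r = -5 is a repeated root.
Hence w_h = (C1 + C2*x)*exp(-5*x).
For the particular solution try w_p = A0 + A1*x. Substituting and matching coefficients of each power of x gives A0 = -3/125, A1 = -1/25, so w_p = -3/125 - x/25.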